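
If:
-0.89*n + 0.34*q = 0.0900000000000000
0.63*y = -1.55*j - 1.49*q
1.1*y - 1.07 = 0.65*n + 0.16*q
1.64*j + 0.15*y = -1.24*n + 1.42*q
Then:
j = -0.13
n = -0.19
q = -0.22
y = 0.83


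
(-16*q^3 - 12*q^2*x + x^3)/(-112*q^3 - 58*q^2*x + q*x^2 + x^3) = (-8*q^2 - 2*q*x + x^2)/(-56*q^2 - q*x + x^2)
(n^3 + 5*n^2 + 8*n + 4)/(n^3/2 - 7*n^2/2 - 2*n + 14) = 2*(n^2 + 3*n + 2)/(n^2 - 9*n + 14)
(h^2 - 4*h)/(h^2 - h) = (h - 4)/(h - 1)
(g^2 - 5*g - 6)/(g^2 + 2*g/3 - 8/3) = 3*(g^2 - 5*g - 6)/(3*g^2 + 2*g - 8)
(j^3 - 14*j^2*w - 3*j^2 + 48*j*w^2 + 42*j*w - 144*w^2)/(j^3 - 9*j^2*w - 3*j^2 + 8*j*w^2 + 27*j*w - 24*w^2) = (-j + 6*w)/(-j + w)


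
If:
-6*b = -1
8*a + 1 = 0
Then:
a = -1/8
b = 1/6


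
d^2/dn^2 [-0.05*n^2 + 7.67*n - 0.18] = -0.100000000000000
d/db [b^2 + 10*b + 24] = 2*b + 10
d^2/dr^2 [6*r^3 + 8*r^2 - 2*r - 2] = 36*r + 16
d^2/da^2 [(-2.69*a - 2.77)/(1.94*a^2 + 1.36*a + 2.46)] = (-(2.69*a + 2.77)*(3.88*a + 1.36)*(7.76*a + 2.72) + (31.3116*a + 18.0644)*(1.94*a^2 + 1.36*a + 2.46))/(1.94*a^2 + 1.36*a + 2.46)^3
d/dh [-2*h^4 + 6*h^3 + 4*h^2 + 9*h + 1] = -8*h^3 + 18*h^2 + 8*h + 9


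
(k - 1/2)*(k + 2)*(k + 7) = k^3 + 17*k^2/2 + 19*k/2 - 7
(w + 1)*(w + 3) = w^2 + 4*w + 3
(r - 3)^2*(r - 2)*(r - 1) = r^4 - 9*r^3 + 29*r^2 - 39*r + 18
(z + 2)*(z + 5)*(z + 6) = z^3 + 13*z^2 + 52*z + 60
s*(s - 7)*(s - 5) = s^3 - 12*s^2 + 35*s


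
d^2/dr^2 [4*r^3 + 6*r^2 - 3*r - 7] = 24*r + 12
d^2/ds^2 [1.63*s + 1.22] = 0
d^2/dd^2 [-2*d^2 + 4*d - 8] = -4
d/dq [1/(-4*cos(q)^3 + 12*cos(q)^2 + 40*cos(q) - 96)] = (-3*cos(q)^2 + 6*cos(q) + 10)*sin(q)/(4*(cos(q)^3 - 3*cos(q)^2 - 10*cos(q) + 24)^2)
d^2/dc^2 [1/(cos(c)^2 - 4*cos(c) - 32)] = (4*sin(c)^4 - 146*sin(c)^2 - 113*cos(c) - 3*cos(3*c) + 46)/(sin(c)^2 + 4*cos(c) + 31)^3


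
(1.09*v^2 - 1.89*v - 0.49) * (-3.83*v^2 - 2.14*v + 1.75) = -4.1747*v^4 + 4.9061*v^3 + 7.8288*v^2 - 2.2589*v - 0.8575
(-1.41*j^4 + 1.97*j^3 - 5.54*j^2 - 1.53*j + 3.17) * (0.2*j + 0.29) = -0.282*j^5 - 0.0148999999999999*j^4 - 0.5367*j^3 - 1.9126*j^2 + 0.1903*j + 0.9193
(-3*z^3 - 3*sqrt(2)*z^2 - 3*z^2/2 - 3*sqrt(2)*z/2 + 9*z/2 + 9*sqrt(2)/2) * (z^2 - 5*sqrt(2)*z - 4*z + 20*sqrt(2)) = -3*z^5 + 21*z^4/2 + 12*sqrt(2)*z^4 - 42*sqrt(2)*z^3 + 81*z^3/2 - 123*z^2 - 42*sqrt(2)*z^2 - 105*z + 72*sqrt(2)*z + 180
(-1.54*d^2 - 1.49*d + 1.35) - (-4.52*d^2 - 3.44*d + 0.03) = 2.98*d^2 + 1.95*d + 1.32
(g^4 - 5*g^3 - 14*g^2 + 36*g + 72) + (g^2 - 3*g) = g^4 - 5*g^3 - 13*g^2 + 33*g + 72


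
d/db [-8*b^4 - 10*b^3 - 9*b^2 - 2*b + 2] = -32*b^3 - 30*b^2 - 18*b - 2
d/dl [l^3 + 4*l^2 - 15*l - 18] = 3*l^2 + 8*l - 15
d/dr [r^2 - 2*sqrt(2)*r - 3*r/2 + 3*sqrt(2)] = 2*r - 2*sqrt(2) - 3/2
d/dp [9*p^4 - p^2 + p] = 36*p^3 - 2*p + 1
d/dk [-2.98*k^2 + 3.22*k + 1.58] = 3.22 - 5.96*k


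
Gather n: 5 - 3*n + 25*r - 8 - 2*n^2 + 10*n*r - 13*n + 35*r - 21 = -2*n^2 + n*(10*r - 16) + 60*r - 24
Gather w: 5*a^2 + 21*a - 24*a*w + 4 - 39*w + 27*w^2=5*a^2 + 21*a + 27*w^2 + w*(-24*a - 39) + 4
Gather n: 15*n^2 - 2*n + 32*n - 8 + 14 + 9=15*n^2 + 30*n + 15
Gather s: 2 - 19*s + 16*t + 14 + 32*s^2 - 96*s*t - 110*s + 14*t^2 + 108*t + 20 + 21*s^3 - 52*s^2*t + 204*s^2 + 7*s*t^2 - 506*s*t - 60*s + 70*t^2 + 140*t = 21*s^3 + s^2*(236 - 52*t) + s*(7*t^2 - 602*t - 189) + 84*t^2 + 264*t + 36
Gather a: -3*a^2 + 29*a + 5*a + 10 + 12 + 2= -3*a^2 + 34*a + 24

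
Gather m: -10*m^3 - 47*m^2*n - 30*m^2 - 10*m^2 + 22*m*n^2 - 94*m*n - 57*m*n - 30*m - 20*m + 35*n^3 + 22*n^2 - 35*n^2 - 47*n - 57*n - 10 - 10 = -10*m^3 + m^2*(-47*n - 40) + m*(22*n^2 - 151*n - 50) + 35*n^3 - 13*n^2 - 104*n - 20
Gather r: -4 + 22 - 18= 0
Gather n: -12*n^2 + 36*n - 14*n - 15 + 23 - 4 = -12*n^2 + 22*n + 4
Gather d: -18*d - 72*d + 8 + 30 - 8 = 30 - 90*d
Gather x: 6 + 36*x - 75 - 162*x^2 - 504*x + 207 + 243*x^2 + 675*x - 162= 81*x^2 + 207*x - 24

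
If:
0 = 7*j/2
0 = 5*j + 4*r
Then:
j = 0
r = 0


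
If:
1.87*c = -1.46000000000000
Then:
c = -0.78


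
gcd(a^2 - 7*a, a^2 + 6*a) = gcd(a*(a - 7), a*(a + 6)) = a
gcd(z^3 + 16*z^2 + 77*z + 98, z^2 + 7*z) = z + 7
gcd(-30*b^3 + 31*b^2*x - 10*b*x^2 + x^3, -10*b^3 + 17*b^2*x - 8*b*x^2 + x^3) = 10*b^2 - 7*b*x + x^2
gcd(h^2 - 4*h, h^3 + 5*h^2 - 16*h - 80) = h - 4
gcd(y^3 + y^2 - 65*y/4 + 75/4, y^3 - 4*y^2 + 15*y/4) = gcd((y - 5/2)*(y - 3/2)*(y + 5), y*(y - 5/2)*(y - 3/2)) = y^2 - 4*y + 15/4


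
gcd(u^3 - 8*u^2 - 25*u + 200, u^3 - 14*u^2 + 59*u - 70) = u - 5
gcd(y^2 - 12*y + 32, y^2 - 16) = y - 4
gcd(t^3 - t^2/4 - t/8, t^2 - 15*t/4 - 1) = t + 1/4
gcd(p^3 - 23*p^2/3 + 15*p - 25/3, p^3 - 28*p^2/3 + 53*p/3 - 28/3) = p - 1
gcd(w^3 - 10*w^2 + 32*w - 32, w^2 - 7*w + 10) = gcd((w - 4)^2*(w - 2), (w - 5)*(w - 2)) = w - 2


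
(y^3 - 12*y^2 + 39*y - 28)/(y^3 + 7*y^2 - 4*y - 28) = (y^3 - 12*y^2 + 39*y - 28)/(y^3 + 7*y^2 - 4*y - 28)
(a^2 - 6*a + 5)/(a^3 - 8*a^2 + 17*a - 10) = 1/(a - 2)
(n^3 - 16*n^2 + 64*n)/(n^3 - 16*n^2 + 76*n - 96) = n*(n - 8)/(n^2 - 8*n + 12)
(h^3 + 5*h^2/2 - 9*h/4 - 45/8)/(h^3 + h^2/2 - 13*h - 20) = (h^2 - 9/4)/(h^2 - 2*h - 8)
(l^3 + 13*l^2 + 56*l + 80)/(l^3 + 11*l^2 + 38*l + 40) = (l + 4)/(l + 2)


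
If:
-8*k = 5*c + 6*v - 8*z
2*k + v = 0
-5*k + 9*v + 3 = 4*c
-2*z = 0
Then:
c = 12/131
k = 15/131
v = -30/131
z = 0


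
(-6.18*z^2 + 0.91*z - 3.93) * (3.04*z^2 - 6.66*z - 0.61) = -18.7872*z^4 + 43.9252*z^3 - 14.238*z^2 + 25.6187*z + 2.3973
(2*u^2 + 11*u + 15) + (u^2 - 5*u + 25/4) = 3*u^2 + 6*u + 85/4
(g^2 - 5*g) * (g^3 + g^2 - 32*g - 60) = g^5 - 4*g^4 - 37*g^3 + 100*g^2 + 300*g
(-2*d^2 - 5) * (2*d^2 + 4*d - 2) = -4*d^4 - 8*d^3 - 6*d^2 - 20*d + 10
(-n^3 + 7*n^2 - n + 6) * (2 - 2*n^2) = 2*n^5 - 14*n^4 + 2*n^2 - 2*n + 12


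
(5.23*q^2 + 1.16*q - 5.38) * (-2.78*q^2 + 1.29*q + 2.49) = -14.5394*q^4 + 3.5219*q^3 + 29.4755*q^2 - 4.0518*q - 13.3962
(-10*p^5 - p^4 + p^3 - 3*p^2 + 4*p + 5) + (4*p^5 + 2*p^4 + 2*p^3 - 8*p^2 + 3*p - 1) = -6*p^5 + p^4 + 3*p^3 - 11*p^2 + 7*p + 4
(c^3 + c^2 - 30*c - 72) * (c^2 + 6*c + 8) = c^5 + 7*c^4 - 16*c^3 - 244*c^2 - 672*c - 576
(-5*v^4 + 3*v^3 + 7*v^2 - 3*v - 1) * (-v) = 5*v^5 - 3*v^4 - 7*v^3 + 3*v^2 + v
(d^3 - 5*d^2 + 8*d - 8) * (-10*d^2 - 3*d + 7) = -10*d^5 + 47*d^4 - 58*d^3 + 21*d^2 + 80*d - 56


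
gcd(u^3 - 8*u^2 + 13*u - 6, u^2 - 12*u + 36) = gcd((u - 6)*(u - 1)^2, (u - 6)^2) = u - 6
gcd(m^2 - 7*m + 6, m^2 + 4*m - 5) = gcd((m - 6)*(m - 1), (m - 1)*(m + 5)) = m - 1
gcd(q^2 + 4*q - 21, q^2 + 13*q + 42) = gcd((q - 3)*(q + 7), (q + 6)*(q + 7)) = q + 7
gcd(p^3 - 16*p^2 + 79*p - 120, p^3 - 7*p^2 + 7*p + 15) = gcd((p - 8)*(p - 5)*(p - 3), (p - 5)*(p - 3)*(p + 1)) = p^2 - 8*p + 15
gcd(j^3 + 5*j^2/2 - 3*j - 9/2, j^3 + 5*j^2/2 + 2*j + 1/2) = j + 1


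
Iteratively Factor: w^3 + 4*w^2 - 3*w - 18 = (w + 3)*(w^2 + w - 6) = (w - 2)*(w + 3)*(w + 3)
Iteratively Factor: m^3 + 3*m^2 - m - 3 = (m - 1)*(m^2 + 4*m + 3) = (m - 1)*(m + 1)*(m + 3)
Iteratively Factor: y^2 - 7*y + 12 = (y - 3)*(y - 4)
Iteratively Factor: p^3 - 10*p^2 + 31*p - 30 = (p - 3)*(p^2 - 7*p + 10) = (p - 3)*(p - 2)*(p - 5)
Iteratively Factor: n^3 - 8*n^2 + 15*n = (n)*(n^2 - 8*n + 15) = n*(n - 3)*(n - 5)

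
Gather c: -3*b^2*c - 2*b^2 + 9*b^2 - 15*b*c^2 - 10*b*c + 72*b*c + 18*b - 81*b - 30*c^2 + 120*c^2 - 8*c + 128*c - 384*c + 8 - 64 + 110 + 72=7*b^2 - 63*b + c^2*(90 - 15*b) + c*(-3*b^2 + 62*b - 264) + 126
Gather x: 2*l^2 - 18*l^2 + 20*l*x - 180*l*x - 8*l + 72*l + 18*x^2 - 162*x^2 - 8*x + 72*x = -16*l^2 + 64*l - 144*x^2 + x*(64 - 160*l)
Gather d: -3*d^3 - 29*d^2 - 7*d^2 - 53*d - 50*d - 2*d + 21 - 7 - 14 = -3*d^3 - 36*d^2 - 105*d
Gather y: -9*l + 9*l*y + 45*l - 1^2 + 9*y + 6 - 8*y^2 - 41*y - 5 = 36*l - 8*y^2 + y*(9*l - 32)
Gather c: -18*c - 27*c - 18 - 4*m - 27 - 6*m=-45*c - 10*m - 45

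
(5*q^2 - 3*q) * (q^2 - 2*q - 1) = 5*q^4 - 13*q^3 + q^2 + 3*q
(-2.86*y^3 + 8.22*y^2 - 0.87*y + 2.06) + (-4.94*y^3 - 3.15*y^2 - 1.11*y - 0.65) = -7.8*y^3 + 5.07*y^2 - 1.98*y + 1.41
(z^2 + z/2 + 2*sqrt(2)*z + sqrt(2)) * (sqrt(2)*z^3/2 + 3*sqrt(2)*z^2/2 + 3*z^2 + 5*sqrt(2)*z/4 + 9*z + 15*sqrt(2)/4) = sqrt(2)*z^5/2 + 7*sqrt(2)*z^4/4 + 5*z^4 + 8*sqrt(2)*z^3 + 35*z^3/2 + 25*z^2/2 + 203*sqrt(2)*z^2/8 + 87*sqrt(2)*z/8 + 35*z/2 + 15/2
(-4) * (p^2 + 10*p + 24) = -4*p^2 - 40*p - 96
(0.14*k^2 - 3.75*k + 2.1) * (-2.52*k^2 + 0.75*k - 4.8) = -0.3528*k^4 + 9.555*k^3 - 8.7765*k^2 + 19.575*k - 10.08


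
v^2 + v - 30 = (v - 5)*(v + 6)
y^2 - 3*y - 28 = (y - 7)*(y + 4)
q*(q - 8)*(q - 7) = q^3 - 15*q^2 + 56*q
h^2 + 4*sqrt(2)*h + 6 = (h + sqrt(2))*(h + 3*sqrt(2))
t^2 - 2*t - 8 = (t - 4)*(t + 2)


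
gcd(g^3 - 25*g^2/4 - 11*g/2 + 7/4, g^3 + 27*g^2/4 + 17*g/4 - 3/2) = g^2 + 3*g/4 - 1/4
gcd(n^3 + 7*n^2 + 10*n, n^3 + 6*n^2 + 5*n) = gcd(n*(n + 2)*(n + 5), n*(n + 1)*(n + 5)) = n^2 + 5*n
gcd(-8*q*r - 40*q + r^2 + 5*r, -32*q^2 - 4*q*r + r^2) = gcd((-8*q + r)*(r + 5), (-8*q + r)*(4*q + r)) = 8*q - r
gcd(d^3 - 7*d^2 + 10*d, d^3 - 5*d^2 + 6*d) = d^2 - 2*d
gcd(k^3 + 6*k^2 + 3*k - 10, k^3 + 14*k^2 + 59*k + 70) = k^2 + 7*k + 10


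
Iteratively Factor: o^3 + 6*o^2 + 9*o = (o)*(o^2 + 6*o + 9) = o*(o + 3)*(o + 3)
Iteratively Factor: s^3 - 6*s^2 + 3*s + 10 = (s + 1)*(s^2 - 7*s + 10) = (s - 5)*(s + 1)*(s - 2)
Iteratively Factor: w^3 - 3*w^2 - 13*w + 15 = (w - 1)*(w^2 - 2*w - 15) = (w - 1)*(w + 3)*(w - 5)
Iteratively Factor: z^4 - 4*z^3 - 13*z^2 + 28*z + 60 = (z - 3)*(z^3 - z^2 - 16*z - 20) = (z - 3)*(z + 2)*(z^2 - 3*z - 10) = (z - 3)*(z + 2)^2*(z - 5)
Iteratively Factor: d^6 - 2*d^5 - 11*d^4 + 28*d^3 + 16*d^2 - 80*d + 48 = (d - 2)*(d^5 - 11*d^3 + 6*d^2 + 28*d - 24) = (d - 2)^2*(d^4 + 2*d^3 - 7*d^2 - 8*d + 12) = (d - 2)^3*(d^3 + 4*d^2 + d - 6) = (d - 2)^3*(d + 3)*(d^2 + d - 2) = (d - 2)^3*(d + 2)*(d + 3)*(d - 1)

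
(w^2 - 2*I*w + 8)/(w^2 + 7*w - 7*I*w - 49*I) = (w^2 - 2*I*w + 8)/(w^2 + 7*w*(1 - I) - 49*I)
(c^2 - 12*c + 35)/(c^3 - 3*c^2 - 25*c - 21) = (c - 5)/(c^2 + 4*c + 3)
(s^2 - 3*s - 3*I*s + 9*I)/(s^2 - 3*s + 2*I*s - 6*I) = (s - 3*I)/(s + 2*I)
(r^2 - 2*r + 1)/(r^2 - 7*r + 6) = (r - 1)/(r - 6)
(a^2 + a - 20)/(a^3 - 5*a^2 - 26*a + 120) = 1/(a - 6)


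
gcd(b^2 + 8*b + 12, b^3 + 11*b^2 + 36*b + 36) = b^2 + 8*b + 12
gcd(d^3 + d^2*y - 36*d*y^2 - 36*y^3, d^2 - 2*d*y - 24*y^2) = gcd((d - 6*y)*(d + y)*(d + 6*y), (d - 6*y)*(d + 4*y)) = -d + 6*y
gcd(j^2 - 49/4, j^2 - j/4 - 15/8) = 1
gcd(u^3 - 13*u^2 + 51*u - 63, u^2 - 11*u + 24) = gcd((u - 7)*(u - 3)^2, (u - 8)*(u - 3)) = u - 3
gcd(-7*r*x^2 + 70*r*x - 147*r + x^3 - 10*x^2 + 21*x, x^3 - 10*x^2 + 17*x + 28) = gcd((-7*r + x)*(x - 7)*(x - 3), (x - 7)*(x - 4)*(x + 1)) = x - 7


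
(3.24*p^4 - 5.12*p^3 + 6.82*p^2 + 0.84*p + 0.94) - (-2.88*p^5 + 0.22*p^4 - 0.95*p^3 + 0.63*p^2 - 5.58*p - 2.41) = 2.88*p^5 + 3.02*p^4 - 4.17*p^3 + 6.19*p^2 + 6.42*p + 3.35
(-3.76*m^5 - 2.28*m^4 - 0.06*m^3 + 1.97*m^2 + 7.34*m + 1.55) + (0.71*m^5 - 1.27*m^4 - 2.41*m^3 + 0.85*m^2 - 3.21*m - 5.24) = -3.05*m^5 - 3.55*m^4 - 2.47*m^3 + 2.82*m^2 + 4.13*m - 3.69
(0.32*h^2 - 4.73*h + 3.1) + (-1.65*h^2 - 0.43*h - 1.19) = -1.33*h^2 - 5.16*h + 1.91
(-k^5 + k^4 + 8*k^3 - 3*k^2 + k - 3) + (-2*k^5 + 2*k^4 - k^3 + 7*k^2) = -3*k^5 + 3*k^4 + 7*k^3 + 4*k^2 + k - 3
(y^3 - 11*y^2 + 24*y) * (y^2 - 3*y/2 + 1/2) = y^5 - 25*y^4/2 + 41*y^3 - 83*y^2/2 + 12*y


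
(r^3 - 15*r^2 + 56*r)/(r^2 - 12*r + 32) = r*(r - 7)/(r - 4)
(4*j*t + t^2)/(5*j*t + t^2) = (4*j + t)/(5*j + t)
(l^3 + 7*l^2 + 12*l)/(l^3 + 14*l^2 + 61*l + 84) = l/(l + 7)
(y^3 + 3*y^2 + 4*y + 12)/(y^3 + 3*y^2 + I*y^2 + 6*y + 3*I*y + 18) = (y + 2*I)/(y + 3*I)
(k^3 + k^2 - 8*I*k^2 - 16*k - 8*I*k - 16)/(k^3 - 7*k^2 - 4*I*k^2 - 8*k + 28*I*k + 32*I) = (k - 4*I)/(k - 8)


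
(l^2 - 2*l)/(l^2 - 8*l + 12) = l/(l - 6)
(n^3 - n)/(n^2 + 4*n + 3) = n*(n - 1)/(n + 3)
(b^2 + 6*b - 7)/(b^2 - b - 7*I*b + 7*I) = (b + 7)/(b - 7*I)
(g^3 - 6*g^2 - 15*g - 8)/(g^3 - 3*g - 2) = (g - 8)/(g - 2)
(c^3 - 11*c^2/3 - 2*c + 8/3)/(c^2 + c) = c - 14/3 + 8/(3*c)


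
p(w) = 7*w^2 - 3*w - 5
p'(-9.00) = -129.00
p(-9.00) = 589.00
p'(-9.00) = -129.00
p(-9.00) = 589.00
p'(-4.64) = -67.96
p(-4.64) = 159.63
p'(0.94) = 10.16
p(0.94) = -1.63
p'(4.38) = 58.32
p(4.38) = 116.15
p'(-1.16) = -19.24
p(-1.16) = 7.90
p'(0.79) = 8.06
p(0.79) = -3.00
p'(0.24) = 0.36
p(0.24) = -5.32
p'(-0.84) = -14.76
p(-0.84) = 2.46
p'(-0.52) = -10.28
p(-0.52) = -1.55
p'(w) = 14*w - 3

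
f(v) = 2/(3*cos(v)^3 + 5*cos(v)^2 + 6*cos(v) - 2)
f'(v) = 2*(9*sin(v)*cos(v)^2 + 10*sin(v)*cos(v) + 6*sin(v))/(3*cos(v)^3 + 5*cos(v)^2 + 6*cos(v) - 2)^2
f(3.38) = -0.34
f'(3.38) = -0.07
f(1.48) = -1.42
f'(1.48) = 6.97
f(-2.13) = -0.47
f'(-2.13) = -0.31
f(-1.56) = -1.03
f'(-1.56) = -3.26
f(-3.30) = -0.34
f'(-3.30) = 0.04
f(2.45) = -0.40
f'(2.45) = 0.18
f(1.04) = 0.74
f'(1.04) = 3.14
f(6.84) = 0.23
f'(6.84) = 0.30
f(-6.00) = 0.18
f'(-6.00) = 0.11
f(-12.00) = 0.24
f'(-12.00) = 0.32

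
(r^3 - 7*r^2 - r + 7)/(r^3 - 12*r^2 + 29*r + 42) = (r - 1)/(r - 6)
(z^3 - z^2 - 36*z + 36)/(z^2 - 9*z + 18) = (z^2 + 5*z - 6)/(z - 3)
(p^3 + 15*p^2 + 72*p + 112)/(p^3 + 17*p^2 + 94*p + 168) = (p + 4)/(p + 6)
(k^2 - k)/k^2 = (k - 1)/k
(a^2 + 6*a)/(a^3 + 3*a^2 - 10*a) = (a + 6)/(a^2 + 3*a - 10)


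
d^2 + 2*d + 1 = (d + 1)^2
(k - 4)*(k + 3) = k^2 - k - 12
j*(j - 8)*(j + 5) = j^3 - 3*j^2 - 40*j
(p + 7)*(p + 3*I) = p^2 + 7*p + 3*I*p + 21*I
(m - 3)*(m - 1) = m^2 - 4*m + 3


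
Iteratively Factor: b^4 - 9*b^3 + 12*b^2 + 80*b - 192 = (b - 4)*(b^3 - 5*b^2 - 8*b + 48) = (b - 4)^2*(b^2 - b - 12) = (b - 4)^2*(b + 3)*(b - 4)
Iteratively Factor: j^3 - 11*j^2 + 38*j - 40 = (j - 2)*(j^2 - 9*j + 20) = (j - 5)*(j - 2)*(j - 4)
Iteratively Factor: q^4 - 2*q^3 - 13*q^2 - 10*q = (q + 2)*(q^3 - 4*q^2 - 5*q) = (q - 5)*(q + 2)*(q^2 + q) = q*(q - 5)*(q + 2)*(q + 1)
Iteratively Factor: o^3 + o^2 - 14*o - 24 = (o - 4)*(o^2 + 5*o + 6) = (o - 4)*(o + 3)*(o + 2)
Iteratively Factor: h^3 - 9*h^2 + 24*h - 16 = (h - 1)*(h^2 - 8*h + 16) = (h - 4)*(h - 1)*(h - 4)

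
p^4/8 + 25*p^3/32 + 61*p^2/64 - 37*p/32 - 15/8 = (p/4 + 1)*(p/2 + 1)*(p - 5/4)*(p + 3/2)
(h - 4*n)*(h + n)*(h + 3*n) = h^3 - 13*h*n^2 - 12*n^3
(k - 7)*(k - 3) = k^2 - 10*k + 21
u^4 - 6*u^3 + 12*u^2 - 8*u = u*(u - 2)^3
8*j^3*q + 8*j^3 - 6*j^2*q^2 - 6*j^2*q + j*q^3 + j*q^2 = (-4*j + q)*(-2*j + q)*(j*q + j)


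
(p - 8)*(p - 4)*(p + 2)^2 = p^4 - 8*p^3 - 12*p^2 + 80*p + 128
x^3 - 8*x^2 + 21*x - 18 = (x - 3)^2*(x - 2)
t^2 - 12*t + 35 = (t - 7)*(t - 5)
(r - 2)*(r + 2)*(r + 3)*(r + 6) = r^4 + 9*r^3 + 14*r^2 - 36*r - 72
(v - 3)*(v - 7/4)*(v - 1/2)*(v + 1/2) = v^4 - 19*v^3/4 + 5*v^2 + 19*v/16 - 21/16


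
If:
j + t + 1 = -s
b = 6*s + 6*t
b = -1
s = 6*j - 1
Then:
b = -1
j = -5/6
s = -6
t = 35/6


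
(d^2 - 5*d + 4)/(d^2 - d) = (d - 4)/d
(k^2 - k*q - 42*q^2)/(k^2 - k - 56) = (-k^2 + k*q + 42*q^2)/(-k^2 + k + 56)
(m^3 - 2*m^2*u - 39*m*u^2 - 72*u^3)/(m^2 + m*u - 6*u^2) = (-m^2 + 5*m*u + 24*u^2)/(-m + 2*u)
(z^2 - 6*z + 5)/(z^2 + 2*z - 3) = (z - 5)/(z + 3)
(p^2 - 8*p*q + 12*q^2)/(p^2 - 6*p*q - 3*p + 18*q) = (p - 2*q)/(p - 3)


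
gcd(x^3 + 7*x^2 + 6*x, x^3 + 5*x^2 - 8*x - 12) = x^2 + 7*x + 6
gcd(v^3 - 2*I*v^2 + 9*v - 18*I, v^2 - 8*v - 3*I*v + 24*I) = v - 3*I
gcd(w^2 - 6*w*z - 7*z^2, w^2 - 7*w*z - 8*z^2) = w + z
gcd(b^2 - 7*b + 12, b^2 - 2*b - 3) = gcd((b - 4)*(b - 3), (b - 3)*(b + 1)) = b - 3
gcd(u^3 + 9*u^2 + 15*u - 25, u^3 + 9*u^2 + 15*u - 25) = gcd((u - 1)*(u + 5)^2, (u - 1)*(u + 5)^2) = u^3 + 9*u^2 + 15*u - 25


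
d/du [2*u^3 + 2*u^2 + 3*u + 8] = 6*u^2 + 4*u + 3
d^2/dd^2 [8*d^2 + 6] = 16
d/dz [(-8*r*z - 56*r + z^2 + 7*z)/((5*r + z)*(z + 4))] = ((5*r + z)*(z + 4)*(-8*r + 2*z + 7) + (5*r + z)*(8*r*z + 56*r - z^2 - 7*z) + (z + 4)*(8*r*z + 56*r - z^2 - 7*z))/((5*r + z)^2*(z + 4)^2)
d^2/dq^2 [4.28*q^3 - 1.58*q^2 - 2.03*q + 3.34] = 25.68*q - 3.16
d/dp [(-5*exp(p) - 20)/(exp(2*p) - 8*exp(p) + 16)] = 5*(exp(p) + 12)*exp(p)/(exp(3*p) - 12*exp(2*p) + 48*exp(p) - 64)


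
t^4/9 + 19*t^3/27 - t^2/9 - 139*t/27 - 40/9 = (t/3 + 1/3)*(t/3 + 1)*(t - 8/3)*(t + 5)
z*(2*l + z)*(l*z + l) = 2*l^2*z^2 + 2*l^2*z + l*z^3 + l*z^2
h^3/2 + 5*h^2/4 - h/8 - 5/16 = (h/2 + 1/4)*(h - 1/2)*(h + 5/2)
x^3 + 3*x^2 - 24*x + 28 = (x - 2)^2*(x + 7)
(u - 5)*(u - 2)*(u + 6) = u^3 - u^2 - 32*u + 60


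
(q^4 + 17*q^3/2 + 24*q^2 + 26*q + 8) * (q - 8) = q^5 + q^4/2 - 44*q^3 - 166*q^2 - 200*q - 64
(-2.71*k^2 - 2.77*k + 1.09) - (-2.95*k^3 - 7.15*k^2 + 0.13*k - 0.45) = 2.95*k^3 + 4.44*k^2 - 2.9*k + 1.54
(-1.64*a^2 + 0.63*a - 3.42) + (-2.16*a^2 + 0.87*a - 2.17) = -3.8*a^2 + 1.5*a - 5.59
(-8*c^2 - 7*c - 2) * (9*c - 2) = -72*c^3 - 47*c^2 - 4*c + 4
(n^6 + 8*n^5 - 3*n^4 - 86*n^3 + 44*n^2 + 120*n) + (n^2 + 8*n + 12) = n^6 + 8*n^5 - 3*n^4 - 86*n^3 + 45*n^2 + 128*n + 12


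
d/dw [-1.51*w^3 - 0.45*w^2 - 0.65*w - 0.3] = -4.53*w^2 - 0.9*w - 0.65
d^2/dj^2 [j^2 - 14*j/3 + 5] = 2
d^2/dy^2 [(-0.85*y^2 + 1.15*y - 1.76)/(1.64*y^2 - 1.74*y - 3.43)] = (1.33496*y^3 - 57.090696*y^2 + 68.947896*y - 64.185046)/(4.410944*y^6 - 14.039712*y^5 - 12.780192*y^4 + 53.459064*y^3 + 26.729304*y^2 - 61.412778*y - 40.353607)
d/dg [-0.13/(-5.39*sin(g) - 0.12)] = -0.7007*cos(g)/(5.39*sin(g) + 0.12)^2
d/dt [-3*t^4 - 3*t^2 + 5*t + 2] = -12*t^3 - 6*t + 5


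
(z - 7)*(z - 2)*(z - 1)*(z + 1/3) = z^4 - 29*z^3/3 + 59*z^2/3 - 19*z/3 - 14/3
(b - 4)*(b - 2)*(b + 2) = b^3 - 4*b^2 - 4*b + 16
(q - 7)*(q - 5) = q^2 - 12*q + 35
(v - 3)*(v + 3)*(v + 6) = v^3 + 6*v^2 - 9*v - 54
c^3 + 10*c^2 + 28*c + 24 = (c + 2)^2*(c + 6)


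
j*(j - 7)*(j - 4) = j^3 - 11*j^2 + 28*j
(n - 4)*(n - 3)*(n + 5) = n^3 - 2*n^2 - 23*n + 60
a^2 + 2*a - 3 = (a - 1)*(a + 3)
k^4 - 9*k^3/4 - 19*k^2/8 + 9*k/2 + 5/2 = (k - 2)^2*(k + 1/2)*(k + 5/4)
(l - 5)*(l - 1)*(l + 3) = l^3 - 3*l^2 - 13*l + 15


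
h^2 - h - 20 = (h - 5)*(h + 4)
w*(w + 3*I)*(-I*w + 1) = -I*w^3 + 4*w^2 + 3*I*w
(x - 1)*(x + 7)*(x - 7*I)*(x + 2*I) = x^4 + 6*x^3 - 5*I*x^3 + 7*x^2 - 30*I*x^2 + 84*x + 35*I*x - 98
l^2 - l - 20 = (l - 5)*(l + 4)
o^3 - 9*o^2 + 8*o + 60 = (o - 6)*(o - 5)*(o + 2)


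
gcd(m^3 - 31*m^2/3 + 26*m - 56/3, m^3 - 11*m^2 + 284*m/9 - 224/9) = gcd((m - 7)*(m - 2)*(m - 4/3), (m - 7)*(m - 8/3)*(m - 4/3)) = m^2 - 25*m/3 + 28/3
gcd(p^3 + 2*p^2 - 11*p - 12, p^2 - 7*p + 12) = p - 3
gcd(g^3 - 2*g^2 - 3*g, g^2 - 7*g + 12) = g - 3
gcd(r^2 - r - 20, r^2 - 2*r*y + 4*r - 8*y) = r + 4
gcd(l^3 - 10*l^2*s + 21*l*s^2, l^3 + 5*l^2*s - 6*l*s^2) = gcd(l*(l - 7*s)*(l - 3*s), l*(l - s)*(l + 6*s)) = l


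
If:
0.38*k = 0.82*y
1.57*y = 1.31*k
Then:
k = 0.00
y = 0.00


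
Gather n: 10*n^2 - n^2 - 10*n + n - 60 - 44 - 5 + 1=9*n^2 - 9*n - 108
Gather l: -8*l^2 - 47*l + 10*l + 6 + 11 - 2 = -8*l^2 - 37*l + 15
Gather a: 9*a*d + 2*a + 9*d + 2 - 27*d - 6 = a*(9*d + 2) - 18*d - 4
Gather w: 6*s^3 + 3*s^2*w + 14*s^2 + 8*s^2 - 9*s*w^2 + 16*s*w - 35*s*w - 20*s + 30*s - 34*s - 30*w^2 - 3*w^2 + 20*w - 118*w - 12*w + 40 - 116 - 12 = 6*s^3 + 22*s^2 - 24*s + w^2*(-9*s - 33) + w*(3*s^2 - 19*s - 110) - 88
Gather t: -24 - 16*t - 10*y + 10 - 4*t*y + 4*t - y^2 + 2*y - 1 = t*(-4*y - 12) - y^2 - 8*y - 15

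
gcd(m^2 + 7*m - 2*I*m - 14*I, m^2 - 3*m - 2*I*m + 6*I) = m - 2*I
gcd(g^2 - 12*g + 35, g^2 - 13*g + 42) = g - 7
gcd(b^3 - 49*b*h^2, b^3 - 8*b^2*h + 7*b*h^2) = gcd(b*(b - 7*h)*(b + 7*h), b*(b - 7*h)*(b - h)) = b^2 - 7*b*h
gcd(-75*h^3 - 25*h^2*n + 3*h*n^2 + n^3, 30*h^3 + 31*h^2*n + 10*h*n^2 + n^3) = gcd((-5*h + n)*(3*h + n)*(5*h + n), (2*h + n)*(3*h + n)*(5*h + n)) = 15*h^2 + 8*h*n + n^2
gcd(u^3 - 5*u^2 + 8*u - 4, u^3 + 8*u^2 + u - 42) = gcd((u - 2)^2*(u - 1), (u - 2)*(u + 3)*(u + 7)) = u - 2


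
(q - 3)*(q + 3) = q^2 - 9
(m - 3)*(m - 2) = m^2 - 5*m + 6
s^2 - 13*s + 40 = (s - 8)*(s - 5)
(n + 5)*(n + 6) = n^2 + 11*n + 30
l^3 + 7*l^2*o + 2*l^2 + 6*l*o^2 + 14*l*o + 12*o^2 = (l + 2)*(l + o)*(l + 6*o)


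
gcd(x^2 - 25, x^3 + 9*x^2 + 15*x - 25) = x + 5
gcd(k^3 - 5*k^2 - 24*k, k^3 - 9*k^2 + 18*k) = k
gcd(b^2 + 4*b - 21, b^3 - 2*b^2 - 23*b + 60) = b - 3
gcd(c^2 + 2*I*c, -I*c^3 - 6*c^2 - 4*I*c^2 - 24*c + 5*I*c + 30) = 1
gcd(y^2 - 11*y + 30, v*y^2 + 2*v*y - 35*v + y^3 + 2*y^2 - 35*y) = y - 5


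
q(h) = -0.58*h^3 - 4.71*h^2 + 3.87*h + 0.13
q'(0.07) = 3.20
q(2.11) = -18.12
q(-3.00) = -38.21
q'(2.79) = -35.96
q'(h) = -1.74*h^2 - 9.42*h + 3.87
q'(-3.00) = 16.47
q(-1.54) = -14.88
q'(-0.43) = 7.60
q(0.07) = 0.38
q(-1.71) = -17.36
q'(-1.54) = 14.25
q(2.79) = -38.33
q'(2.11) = -23.75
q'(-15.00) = -246.33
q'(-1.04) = 11.78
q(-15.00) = 839.83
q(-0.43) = -2.36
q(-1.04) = -8.34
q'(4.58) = -75.77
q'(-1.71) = 14.89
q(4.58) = -136.67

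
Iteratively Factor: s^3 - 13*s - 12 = (s - 4)*(s^2 + 4*s + 3) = (s - 4)*(s + 3)*(s + 1)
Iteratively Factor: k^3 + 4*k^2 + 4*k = (k)*(k^2 + 4*k + 4) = k*(k + 2)*(k + 2)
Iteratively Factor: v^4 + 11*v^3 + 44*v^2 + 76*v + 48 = (v + 2)*(v^3 + 9*v^2 + 26*v + 24) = (v + 2)*(v + 3)*(v^2 + 6*v + 8) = (v + 2)*(v + 3)*(v + 4)*(v + 2)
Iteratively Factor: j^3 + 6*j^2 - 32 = (j + 4)*(j^2 + 2*j - 8) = (j - 2)*(j + 4)*(j + 4)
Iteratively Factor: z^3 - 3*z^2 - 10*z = (z)*(z^2 - 3*z - 10) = z*(z - 5)*(z + 2)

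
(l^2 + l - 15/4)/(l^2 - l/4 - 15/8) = 2*(2*l + 5)/(4*l + 5)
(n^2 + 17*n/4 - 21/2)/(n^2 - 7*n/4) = (n + 6)/n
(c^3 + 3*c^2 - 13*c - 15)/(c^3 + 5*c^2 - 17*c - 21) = (c + 5)/(c + 7)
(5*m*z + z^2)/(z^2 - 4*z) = (5*m + z)/(z - 4)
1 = 1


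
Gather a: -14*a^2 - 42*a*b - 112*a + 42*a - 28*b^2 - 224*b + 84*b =-14*a^2 + a*(-42*b - 70) - 28*b^2 - 140*b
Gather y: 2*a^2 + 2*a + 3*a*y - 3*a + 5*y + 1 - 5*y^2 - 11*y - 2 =2*a^2 - a - 5*y^2 + y*(3*a - 6) - 1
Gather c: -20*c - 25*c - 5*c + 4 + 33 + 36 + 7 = 80 - 50*c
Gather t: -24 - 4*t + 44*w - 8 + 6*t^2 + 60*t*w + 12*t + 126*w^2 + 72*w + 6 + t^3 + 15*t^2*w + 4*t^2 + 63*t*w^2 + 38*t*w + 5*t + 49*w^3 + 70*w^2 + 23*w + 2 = t^3 + t^2*(15*w + 10) + t*(63*w^2 + 98*w + 13) + 49*w^3 + 196*w^2 + 139*w - 24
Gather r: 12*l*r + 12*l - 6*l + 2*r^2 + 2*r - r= 6*l + 2*r^2 + r*(12*l + 1)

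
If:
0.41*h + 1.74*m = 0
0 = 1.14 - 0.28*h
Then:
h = 4.07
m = -0.96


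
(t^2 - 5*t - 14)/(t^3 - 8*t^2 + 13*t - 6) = (t^2 - 5*t - 14)/(t^3 - 8*t^2 + 13*t - 6)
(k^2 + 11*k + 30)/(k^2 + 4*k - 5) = (k + 6)/(k - 1)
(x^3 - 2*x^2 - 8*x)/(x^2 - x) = (x^2 - 2*x - 8)/(x - 1)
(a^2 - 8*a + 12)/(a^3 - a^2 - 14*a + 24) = (a - 6)/(a^2 + a - 12)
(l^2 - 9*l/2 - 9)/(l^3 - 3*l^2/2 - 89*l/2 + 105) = (2*l + 3)/(2*l^2 + 9*l - 35)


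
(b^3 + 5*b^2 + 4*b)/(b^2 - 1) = b*(b + 4)/(b - 1)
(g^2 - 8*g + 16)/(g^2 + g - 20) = (g - 4)/(g + 5)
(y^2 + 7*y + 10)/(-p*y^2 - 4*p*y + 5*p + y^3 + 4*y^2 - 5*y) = (y + 2)/(-p*y + p + y^2 - y)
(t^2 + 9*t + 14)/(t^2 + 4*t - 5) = (t^2 + 9*t + 14)/(t^2 + 4*t - 5)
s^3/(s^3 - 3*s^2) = s/(s - 3)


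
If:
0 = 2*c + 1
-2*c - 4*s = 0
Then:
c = -1/2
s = 1/4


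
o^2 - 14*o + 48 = (o - 8)*(o - 6)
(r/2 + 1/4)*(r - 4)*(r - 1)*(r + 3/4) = r^4/2 - 15*r^3/8 - 15*r^2/16 + 25*r/16 + 3/4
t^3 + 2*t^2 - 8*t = t*(t - 2)*(t + 4)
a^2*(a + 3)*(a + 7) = a^4 + 10*a^3 + 21*a^2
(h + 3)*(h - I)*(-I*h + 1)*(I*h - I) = h^4 + 2*h^3 - 2*h^2 + 2*h - 3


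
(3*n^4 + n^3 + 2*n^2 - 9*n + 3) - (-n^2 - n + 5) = 3*n^4 + n^3 + 3*n^2 - 8*n - 2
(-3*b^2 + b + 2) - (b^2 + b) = 2 - 4*b^2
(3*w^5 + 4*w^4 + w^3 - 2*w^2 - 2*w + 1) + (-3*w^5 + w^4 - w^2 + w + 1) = 5*w^4 + w^3 - 3*w^2 - w + 2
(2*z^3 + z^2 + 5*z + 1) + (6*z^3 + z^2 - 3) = 8*z^3 + 2*z^2 + 5*z - 2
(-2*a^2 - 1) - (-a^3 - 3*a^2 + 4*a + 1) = a^3 + a^2 - 4*a - 2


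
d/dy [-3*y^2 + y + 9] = 1 - 6*y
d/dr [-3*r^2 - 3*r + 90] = -6*r - 3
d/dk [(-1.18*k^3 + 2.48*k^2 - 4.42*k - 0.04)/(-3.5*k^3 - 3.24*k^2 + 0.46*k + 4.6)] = (1.77635683940025e-15*k^5 + 12.5032*k^4 - 32.0256*k^3 - 29.884*k^2 + 22.5568*k - 20.3136)/(12.25*k^6 + 22.68*k^5 + 7.2776*k^4 - 35.1808*k^3 - 29.5964*k^2 + 4.232*k + 21.16)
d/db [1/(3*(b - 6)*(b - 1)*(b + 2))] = (-(b - 6)*(b - 1) - (b - 6)*(b + 2) - (b - 1)*(b + 2))/(3*(b - 6)^2*(b - 1)^2*(b + 2)^2)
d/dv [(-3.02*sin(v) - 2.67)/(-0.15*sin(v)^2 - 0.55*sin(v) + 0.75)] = (-0.801*sin(v) + 0.2265*cos(2*v) - 3.96)*cos(v)/(0.15*sin(v)^2 + 0.55*sin(v) - 0.75)^2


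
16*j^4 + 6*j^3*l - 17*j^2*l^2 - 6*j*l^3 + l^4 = (-8*j + l)*(-j + l)*(j + l)*(2*j + l)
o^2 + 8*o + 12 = (o + 2)*(o + 6)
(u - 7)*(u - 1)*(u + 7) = u^3 - u^2 - 49*u + 49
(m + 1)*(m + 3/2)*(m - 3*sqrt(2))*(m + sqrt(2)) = m^4 - 2*sqrt(2)*m^3 + 5*m^3/2 - 5*sqrt(2)*m^2 - 9*m^2/2 - 15*m - 3*sqrt(2)*m - 9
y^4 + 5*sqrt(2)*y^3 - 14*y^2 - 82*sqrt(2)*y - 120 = (y - 3*sqrt(2))*(y + sqrt(2))*(y + 2*sqrt(2))*(y + 5*sqrt(2))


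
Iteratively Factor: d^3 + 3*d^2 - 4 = (d + 2)*(d^2 + d - 2) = (d + 2)^2*(d - 1)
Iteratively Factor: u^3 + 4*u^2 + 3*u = (u)*(u^2 + 4*u + 3) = u*(u + 1)*(u + 3)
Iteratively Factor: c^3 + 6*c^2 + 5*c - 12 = (c + 3)*(c^2 + 3*c - 4) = (c + 3)*(c + 4)*(c - 1)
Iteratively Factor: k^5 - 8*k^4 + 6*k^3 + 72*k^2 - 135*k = (k - 3)*(k^4 - 5*k^3 - 9*k^2 + 45*k) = (k - 3)*(k + 3)*(k^3 - 8*k^2 + 15*k) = (k - 3)^2*(k + 3)*(k^2 - 5*k) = (k - 5)*(k - 3)^2*(k + 3)*(k)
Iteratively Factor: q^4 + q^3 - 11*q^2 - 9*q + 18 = (q + 2)*(q^3 - q^2 - 9*q + 9) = (q + 2)*(q + 3)*(q^2 - 4*q + 3) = (q - 3)*(q + 2)*(q + 3)*(q - 1)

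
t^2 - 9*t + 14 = (t - 7)*(t - 2)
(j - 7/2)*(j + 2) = j^2 - 3*j/2 - 7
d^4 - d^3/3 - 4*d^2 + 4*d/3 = d*(d - 2)*(d - 1/3)*(d + 2)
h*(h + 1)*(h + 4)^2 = h^4 + 9*h^3 + 24*h^2 + 16*h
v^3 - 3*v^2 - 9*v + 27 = (v - 3)^2*(v + 3)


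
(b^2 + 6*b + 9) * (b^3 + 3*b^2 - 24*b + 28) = b^5 + 9*b^4 + 3*b^3 - 89*b^2 - 48*b + 252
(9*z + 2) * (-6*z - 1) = -54*z^2 - 21*z - 2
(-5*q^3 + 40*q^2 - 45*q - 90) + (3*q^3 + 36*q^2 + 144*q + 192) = -2*q^3 + 76*q^2 + 99*q + 102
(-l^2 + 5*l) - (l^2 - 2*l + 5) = -2*l^2 + 7*l - 5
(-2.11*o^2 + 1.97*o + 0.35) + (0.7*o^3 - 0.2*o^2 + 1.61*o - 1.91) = 0.7*o^3 - 2.31*o^2 + 3.58*o - 1.56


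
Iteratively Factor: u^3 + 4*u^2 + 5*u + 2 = (u + 1)*(u^2 + 3*u + 2) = (u + 1)^2*(u + 2)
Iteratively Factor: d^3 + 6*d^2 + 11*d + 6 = (d + 3)*(d^2 + 3*d + 2) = (d + 2)*(d + 3)*(d + 1)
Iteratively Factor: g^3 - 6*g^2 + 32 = (g - 4)*(g^2 - 2*g - 8) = (g - 4)^2*(g + 2)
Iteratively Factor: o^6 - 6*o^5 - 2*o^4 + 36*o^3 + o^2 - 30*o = (o - 1)*(o^5 - 5*o^4 - 7*o^3 + 29*o^2 + 30*o) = (o - 3)*(o - 1)*(o^4 - 2*o^3 - 13*o^2 - 10*o) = o*(o - 3)*(o - 1)*(o^3 - 2*o^2 - 13*o - 10) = o*(o - 3)*(o - 1)*(o + 2)*(o^2 - 4*o - 5) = o*(o - 3)*(o - 1)*(o + 1)*(o + 2)*(o - 5)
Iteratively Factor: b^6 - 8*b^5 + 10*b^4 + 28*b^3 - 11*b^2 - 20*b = (b - 4)*(b^5 - 4*b^4 - 6*b^3 + 4*b^2 + 5*b) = (b - 4)*(b - 1)*(b^4 - 3*b^3 - 9*b^2 - 5*b) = (b - 4)*(b - 1)*(b + 1)*(b^3 - 4*b^2 - 5*b) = b*(b - 4)*(b - 1)*(b + 1)*(b^2 - 4*b - 5) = b*(b - 5)*(b - 4)*(b - 1)*(b + 1)*(b + 1)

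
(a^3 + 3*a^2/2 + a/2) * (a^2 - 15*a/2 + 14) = a^5 - 6*a^4 + 13*a^3/4 + 69*a^2/4 + 7*a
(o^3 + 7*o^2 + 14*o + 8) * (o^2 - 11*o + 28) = o^5 - 4*o^4 - 35*o^3 + 50*o^2 + 304*o + 224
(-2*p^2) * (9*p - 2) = -18*p^3 + 4*p^2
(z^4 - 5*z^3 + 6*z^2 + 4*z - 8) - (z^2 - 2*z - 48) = z^4 - 5*z^3 + 5*z^2 + 6*z + 40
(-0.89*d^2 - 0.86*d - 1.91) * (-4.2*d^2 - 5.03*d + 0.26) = 3.738*d^4 + 8.0887*d^3 + 12.1164*d^2 + 9.3837*d - 0.4966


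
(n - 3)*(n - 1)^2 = n^3 - 5*n^2 + 7*n - 3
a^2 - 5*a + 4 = (a - 4)*(a - 1)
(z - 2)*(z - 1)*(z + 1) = z^3 - 2*z^2 - z + 2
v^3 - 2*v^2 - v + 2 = (v - 2)*(v - 1)*(v + 1)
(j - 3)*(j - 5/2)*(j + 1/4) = j^3 - 21*j^2/4 + 49*j/8 + 15/8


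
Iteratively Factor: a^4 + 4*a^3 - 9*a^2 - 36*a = (a - 3)*(a^3 + 7*a^2 + 12*a) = a*(a - 3)*(a^2 + 7*a + 12) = a*(a - 3)*(a + 3)*(a + 4)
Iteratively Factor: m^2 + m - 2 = (m + 2)*(m - 1)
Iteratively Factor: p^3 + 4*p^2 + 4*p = (p)*(p^2 + 4*p + 4) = p*(p + 2)*(p + 2)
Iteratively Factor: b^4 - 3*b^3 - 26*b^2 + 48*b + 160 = (b - 4)*(b^3 + b^2 - 22*b - 40) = (b - 5)*(b - 4)*(b^2 + 6*b + 8) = (b - 5)*(b - 4)*(b + 2)*(b + 4)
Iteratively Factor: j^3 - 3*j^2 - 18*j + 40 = (j + 4)*(j^2 - 7*j + 10) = (j - 2)*(j + 4)*(j - 5)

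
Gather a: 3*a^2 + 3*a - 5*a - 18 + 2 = 3*a^2 - 2*a - 16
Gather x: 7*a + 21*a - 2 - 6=28*a - 8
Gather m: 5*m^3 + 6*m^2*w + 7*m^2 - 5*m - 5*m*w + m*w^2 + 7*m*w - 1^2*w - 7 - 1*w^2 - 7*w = 5*m^3 + m^2*(6*w + 7) + m*(w^2 + 2*w - 5) - w^2 - 8*w - 7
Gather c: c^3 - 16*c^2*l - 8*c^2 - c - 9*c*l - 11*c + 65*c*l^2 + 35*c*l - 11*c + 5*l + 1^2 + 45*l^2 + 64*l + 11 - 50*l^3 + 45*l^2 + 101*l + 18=c^3 + c^2*(-16*l - 8) + c*(65*l^2 + 26*l - 23) - 50*l^3 + 90*l^2 + 170*l + 30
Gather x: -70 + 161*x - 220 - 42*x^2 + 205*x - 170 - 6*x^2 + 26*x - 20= -48*x^2 + 392*x - 480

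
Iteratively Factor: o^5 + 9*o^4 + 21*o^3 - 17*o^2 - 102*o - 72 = (o - 2)*(o^4 + 11*o^3 + 43*o^2 + 69*o + 36) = (o - 2)*(o + 1)*(o^3 + 10*o^2 + 33*o + 36) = (o - 2)*(o + 1)*(o + 4)*(o^2 + 6*o + 9) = (o - 2)*(o + 1)*(o + 3)*(o + 4)*(o + 3)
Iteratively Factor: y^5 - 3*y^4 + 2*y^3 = (y)*(y^4 - 3*y^3 + 2*y^2) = y*(y - 2)*(y^3 - y^2) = y*(y - 2)*(y - 1)*(y^2) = y^2*(y - 2)*(y - 1)*(y)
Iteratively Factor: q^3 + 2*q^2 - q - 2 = (q - 1)*(q^2 + 3*q + 2) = (q - 1)*(q + 1)*(q + 2)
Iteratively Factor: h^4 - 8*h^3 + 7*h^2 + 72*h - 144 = (h - 4)*(h^3 - 4*h^2 - 9*h + 36) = (h - 4)*(h + 3)*(h^2 - 7*h + 12) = (h - 4)*(h - 3)*(h + 3)*(h - 4)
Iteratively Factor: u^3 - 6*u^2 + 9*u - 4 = (u - 1)*(u^2 - 5*u + 4) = (u - 1)^2*(u - 4)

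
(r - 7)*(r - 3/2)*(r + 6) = r^3 - 5*r^2/2 - 81*r/2 + 63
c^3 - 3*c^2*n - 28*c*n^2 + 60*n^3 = (c - 6*n)*(c - 2*n)*(c + 5*n)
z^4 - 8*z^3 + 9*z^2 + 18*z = z*(z - 6)*(z - 3)*(z + 1)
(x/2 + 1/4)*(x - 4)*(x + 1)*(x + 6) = x^4/2 + 7*x^3/4 - 41*x^2/4 - 35*x/2 - 6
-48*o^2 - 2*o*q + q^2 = (-8*o + q)*(6*o + q)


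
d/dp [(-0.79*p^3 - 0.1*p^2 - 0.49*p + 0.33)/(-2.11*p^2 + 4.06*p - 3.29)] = (1.6669*p^4 - 6.4148*p^3 + 6.3574*p^2 + 2.0506*p + 0.2723)/(4.4521*p^4 - 17.1332*p^3 + 30.3674*p^2 - 26.7148*p + 10.8241)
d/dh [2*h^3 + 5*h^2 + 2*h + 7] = 6*h^2 + 10*h + 2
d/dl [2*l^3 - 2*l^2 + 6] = 2*l*(3*l - 2)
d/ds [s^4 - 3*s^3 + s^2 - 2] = s*(4*s^2 - 9*s + 2)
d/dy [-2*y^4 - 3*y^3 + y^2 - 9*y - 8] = -8*y^3 - 9*y^2 + 2*y - 9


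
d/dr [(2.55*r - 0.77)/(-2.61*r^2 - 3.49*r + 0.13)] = (6.6555*r^2 - 4.0194*r - 2.3558)/(6.8121*r^4 + 18.2178*r^3 + 11.5015*r^2 - 0.9074*r + 0.0169)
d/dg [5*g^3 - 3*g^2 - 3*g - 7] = 15*g^2 - 6*g - 3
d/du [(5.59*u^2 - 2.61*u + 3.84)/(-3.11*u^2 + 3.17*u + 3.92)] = (9.6032*u^2 + 67.7104*u - 22.404)/(9.6721*u^4 - 19.7174*u^3 - 14.3335*u^2 + 24.8528*u + 15.3664)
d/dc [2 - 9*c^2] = -18*c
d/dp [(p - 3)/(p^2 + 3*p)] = (-p^2 + 6*p + 9)/(p^2*(p^2 + 6*p + 9))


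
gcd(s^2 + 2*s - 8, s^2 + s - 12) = s + 4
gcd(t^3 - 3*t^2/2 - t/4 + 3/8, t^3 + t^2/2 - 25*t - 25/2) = t + 1/2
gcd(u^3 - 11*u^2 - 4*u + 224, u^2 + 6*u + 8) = u + 4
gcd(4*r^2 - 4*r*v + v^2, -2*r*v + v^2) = 2*r - v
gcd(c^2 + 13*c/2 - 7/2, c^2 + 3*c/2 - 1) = c - 1/2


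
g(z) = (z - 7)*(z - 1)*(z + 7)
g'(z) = (z - 7)*(z - 1) + (z - 7)*(z + 7) + (z - 1)*(z + 7)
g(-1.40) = 112.90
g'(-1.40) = -40.32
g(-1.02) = 96.88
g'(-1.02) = -43.84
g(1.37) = -17.44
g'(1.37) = -46.11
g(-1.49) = 116.48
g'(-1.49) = -39.36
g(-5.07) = 141.40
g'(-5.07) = 38.25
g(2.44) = -61.99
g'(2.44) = -36.02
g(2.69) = -70.58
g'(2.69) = -32.67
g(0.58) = 20.44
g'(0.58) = -49.15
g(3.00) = -80.00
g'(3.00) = -28.00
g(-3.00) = 160.00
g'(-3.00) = -16.00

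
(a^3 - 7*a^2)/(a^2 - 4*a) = a*(a - 7)/(a - 4)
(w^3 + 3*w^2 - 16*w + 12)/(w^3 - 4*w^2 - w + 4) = (w^2 + 4*w - 12)/(w^2 - 3*w - 4)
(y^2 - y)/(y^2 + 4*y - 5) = y/(y + 5)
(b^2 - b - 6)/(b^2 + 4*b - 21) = (b + 2)/(b + 7)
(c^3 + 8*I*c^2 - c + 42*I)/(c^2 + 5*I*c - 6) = (c^2 + 5*I*c + 14)/(c + 2*I)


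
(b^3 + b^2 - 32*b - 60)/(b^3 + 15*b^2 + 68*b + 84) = (b^2 - b - 30)/(b^2 + 13*b + 42)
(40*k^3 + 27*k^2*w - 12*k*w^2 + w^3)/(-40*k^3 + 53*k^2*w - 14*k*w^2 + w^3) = (k + w)/(-k + w)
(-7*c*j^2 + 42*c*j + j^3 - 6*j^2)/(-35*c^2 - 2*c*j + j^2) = j*(j - 6)/(5*c + j)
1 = 1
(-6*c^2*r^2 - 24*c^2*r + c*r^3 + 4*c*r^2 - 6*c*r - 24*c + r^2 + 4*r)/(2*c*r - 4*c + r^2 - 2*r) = (-6*c^2*r^2 - 24*c^2*r + c*r^3 + 4*c*r^2 - 6*c*r - 24*c + r^2 + 4*r)/(2*c*r - 4*c + r^2 - 2*r)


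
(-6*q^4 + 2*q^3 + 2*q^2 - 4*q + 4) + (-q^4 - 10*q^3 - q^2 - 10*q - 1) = -7*q^4 - 8*q^3 + q^2 - 14*q + 3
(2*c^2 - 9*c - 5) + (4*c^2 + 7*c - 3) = 6*c^2 - 2*c - 8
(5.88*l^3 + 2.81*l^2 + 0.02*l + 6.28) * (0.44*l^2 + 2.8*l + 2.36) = 2.5872*l^5 + 17.7004*l^4 + 21.7536*l^3 + 9.4508*l^2 + 17.6312*l + 14.8208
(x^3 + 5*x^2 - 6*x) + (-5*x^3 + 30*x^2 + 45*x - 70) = -4*x^3 + 35*x^2 + 39*x - 70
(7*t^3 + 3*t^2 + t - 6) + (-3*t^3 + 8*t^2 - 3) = 4*t^3 + 11*t^2 + t - 9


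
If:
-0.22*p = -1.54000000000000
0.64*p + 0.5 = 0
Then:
No Solution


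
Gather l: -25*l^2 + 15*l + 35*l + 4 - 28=-25*l^2 + 50*l - 24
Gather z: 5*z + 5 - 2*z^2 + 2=-2*z^2 + 5*z + 7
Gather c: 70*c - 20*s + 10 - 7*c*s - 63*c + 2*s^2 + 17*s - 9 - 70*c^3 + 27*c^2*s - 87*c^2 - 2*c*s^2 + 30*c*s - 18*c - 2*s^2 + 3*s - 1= -70*c^3 + c^2*(27*s - 87) + c*(-2*s^2 + 23*s - 11)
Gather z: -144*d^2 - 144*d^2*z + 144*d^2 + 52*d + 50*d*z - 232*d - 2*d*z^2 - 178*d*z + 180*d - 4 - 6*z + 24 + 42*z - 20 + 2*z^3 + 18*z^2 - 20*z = 2*z^3 + z^2*(18 - 2*d) + z*(-144*d^2 - 128*d + 16)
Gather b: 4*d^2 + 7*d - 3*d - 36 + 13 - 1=4*d^2 + 4*d - 24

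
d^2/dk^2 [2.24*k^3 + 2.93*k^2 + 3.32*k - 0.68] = 13.44*k + 5.86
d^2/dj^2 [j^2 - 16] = 2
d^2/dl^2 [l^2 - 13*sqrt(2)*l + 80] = 2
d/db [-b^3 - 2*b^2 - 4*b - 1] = -3*b^2 - 4*b - 4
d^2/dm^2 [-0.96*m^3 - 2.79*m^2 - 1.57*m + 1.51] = -5.76*m - 5.58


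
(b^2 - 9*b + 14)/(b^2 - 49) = (b - 2)/(b + 7)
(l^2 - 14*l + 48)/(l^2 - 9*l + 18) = (l - 8)/(l - 3)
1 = 1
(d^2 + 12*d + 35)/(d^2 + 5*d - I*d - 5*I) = (d + 7)/(d - I)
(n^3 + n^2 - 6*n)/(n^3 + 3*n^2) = (n - 2)/n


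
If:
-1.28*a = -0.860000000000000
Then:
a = 0.67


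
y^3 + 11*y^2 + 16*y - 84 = (y - 2)*(y + 6)*(y + 7)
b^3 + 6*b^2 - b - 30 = (b - 2)*(b + 3)*(b + 5)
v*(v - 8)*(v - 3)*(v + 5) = v^4 - 6*v^3 - 31*v^2 + 120*v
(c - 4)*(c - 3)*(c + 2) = c^3 - 5*c^2 - 2*c + 24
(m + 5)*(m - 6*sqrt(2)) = m^2 - 6*sqrt(2)*m + 5*m - 30*sqrt(2)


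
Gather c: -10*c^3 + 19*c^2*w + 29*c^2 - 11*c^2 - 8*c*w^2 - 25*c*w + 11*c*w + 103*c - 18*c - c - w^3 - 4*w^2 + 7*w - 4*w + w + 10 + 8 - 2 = -10*c^3 + c^2*(19*w + 18) + c*(-8*w^2 - 14*w + 84) - w^3 - 4*w^2 + 4*w + 16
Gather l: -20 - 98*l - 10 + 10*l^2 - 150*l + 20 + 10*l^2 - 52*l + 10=20*l^2 - 300*l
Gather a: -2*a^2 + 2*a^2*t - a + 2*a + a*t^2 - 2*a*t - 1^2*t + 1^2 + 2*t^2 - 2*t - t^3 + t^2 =a^2*(2*t - 2) + a*(t^2 - 2*t + 1) - t^3 + 3*t^2 - 3*t + 1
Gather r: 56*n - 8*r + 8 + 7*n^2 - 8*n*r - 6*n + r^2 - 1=7*n^2 + 50*n + r^2 + r*(-8*n - 8) + 7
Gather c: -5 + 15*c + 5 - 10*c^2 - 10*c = -10*c^2 + 5*c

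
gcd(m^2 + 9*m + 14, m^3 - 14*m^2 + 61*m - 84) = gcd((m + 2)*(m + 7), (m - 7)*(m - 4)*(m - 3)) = 1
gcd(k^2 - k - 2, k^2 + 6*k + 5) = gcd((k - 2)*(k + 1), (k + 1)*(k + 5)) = k + 1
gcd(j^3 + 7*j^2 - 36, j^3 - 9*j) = j + 3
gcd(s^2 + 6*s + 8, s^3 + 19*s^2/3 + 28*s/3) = s + 4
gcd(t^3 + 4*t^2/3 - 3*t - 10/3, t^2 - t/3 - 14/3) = t + 2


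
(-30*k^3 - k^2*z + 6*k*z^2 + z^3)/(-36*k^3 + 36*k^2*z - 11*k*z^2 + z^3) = (15*k^2 + 8*k*z + z^2)/(18*k^2 - 9*k*z + z^2)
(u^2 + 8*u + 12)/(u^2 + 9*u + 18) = (u + 2)/(u + 3)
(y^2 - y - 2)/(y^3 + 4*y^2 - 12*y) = (y + 1)/(y*(y + 6))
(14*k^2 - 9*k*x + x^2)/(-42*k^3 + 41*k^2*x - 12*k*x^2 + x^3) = 1/(-3*k + x)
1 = 1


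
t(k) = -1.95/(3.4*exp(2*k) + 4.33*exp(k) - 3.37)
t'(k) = -1.95*(-6.8*exp(2*k) - 4.33*exp(k))/(3.4*exp(2*k) + 4.33*exp(k) - 3.37)^2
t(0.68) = -0.11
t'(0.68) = 0.20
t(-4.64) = 0.59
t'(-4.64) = 0.01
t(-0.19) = -0.77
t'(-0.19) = 2.50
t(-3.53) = 0.60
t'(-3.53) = 0.02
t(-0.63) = 19.61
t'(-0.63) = 834.91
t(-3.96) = 0.59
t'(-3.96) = 0.02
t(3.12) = -0.00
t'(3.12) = 0.00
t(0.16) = -0.30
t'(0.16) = 0.69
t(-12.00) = 0.58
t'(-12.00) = 0.00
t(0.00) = -0.45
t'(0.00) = 1.14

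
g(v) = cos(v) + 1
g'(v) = -sin(v)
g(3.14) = 0.00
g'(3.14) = -0.00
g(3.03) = 0.01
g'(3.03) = -0.11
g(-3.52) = 0.07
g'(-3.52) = -0.37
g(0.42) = 1.91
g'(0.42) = -0.41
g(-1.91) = 0.67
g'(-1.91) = 0.94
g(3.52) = 0.07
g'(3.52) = 0.37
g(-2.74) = 0.08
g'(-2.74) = 0.39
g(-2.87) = 0.04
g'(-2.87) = 0.27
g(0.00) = 2.00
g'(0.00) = 0.00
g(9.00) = 0.09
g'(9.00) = -0.41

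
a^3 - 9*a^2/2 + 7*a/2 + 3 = (a - 3)*(a - 2)*(a + 1/2)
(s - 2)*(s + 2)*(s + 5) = s^3 + 5*s^2 - 4*s - 20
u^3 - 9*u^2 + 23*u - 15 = (u - 5)*(u - 3)*(u - 1)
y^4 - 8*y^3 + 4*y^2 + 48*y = y*(y - 6)*(y - 4)*(y + 2)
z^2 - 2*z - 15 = (z - 5)*(z + 3)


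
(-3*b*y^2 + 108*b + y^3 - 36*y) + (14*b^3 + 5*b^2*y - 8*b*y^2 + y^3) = 14*b^3 + 5*b^2*y - 11*b*y^2 + 108*b + 2*y^3 - 36*y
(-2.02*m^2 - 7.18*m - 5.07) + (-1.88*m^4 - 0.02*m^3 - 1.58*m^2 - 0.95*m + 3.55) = -1.88*m^4 - 0.02*m^3 - 3.6*m^2 - 8.13*m - 1.52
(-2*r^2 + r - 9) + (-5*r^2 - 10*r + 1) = -7*r^2 - 9*r - 8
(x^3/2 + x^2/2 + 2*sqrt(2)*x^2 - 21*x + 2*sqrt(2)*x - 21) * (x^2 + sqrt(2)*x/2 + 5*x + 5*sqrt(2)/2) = x^5/2 + 3*x^4 + 9*sqrt(2)*x^4/4 - 33*x^3/2 + 27*sqrt(2)*x^3/2 - 114*x^2 + 3*sqrt(2)*x^2/4 - 95*x - 63*sqrt(2)*x - 105*sqrt(2)/2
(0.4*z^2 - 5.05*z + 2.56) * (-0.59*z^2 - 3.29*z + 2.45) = -0.236*z^4 + 1.6635*z^3 + 16.0841*z^2 - 20.7949*z + 6.272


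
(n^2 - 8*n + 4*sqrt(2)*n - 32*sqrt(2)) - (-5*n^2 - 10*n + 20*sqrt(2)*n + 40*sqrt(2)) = 6*n^2 - 16*sqrt(2)*n + 2*n - 72*sqrt(2)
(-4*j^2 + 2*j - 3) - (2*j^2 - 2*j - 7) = -6*j^2 + 4*j + 4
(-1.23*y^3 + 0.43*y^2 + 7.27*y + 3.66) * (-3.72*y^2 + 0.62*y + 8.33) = 4.5756*y^5 - 2.3622*y^4 - 37.0237*y^3 - 5.5259*y^2 + 62.8283*y + 30.4878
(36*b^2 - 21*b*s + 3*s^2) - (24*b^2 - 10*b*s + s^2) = 12*b^2 - 11*b*s + 2*s^2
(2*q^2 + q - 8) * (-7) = -14*q^2 - 7*q + 56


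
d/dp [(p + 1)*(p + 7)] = 2*p + 8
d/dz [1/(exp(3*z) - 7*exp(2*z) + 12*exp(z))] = (-3*exp(2*z) + 14*exp(z) - 12)*exp(-z)/(exp(2*z) - 7*exp(z) + 12)^2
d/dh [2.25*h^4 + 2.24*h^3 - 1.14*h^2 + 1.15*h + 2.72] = 9.0*h^3 + 6.72*h^2 - 2.28*h + 1.15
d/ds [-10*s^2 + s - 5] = 1 - 20*s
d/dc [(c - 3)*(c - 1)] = 2*c - 4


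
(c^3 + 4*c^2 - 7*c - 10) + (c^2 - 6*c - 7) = c^3 + 5*c^2 - 13*c - 17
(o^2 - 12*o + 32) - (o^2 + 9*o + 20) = 12 - 21*o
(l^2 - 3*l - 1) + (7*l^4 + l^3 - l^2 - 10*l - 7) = 7*l^4 + l^3 - 13*l - 8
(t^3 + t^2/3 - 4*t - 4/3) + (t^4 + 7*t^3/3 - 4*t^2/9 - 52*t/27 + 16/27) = t^4 + 10*t^3/3 - t^2/9 - 160*t/27 - 20/27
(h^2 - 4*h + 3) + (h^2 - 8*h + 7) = 2*h^2 - 12*h + 10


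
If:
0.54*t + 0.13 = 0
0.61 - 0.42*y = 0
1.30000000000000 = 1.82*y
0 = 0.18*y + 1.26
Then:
No Solution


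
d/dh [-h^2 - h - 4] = -2*h - 1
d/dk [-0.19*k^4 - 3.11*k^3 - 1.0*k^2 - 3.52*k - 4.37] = -0.76*k^3 - 9.33*k^2 - 2.0*k - 3.52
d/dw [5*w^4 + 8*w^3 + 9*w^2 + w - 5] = 20*w^3 + 24*w^2 + 18*w + 1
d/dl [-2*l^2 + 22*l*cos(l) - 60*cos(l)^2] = -22*l*sin(l) - 4*l + 60*sin(2*l) + 22*cos(l)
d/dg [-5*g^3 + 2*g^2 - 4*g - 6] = -15*g^2 + 4*g - 4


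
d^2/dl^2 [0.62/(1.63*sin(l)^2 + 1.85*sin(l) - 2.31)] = (-6.589112*sin(l)^4 - 5.60883*sin(l)^3 - 1.576226*sin(l)^2 + 8.56809*sin(l) + 8.912872)/(1.63*sin(l)^2 + 1.85*sin(l) - 2.31)^3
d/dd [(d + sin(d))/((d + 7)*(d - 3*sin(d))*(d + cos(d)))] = ((d + 7)*(d - 3*sin(d))*(d + sin(d))*(sin(d) - 1) + (d + 7)*(d - 3*sin(d))*(d + cos(d))*(cos(d) + 1) + (d + 7)*(d + sin(d))*(d + cos(d))*(3*cos(d) - 1) - (d - 3*sin(d))*(d + sin(d))*(d + cos(d)))/((d + 7)^2*(d - 3*sin(d))^2*(d + cos(d))^2)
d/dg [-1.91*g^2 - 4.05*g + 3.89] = -3.82*g - 4.05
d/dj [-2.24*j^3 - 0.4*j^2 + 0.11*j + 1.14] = -6.72*j^2 - 0.8*j + 0.11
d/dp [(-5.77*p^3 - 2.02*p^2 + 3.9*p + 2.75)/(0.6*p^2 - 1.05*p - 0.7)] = (-3.462*p^4 + 12.117*p^3 + 11.898*p^2 - 0.472*p + 0.1575)/(0.36*p^4 - 1.26*p^3 + 0.2625*p^2 + 1.47*p + 0.49)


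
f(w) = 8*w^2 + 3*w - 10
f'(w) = 16*w + 3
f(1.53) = 13.32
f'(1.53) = 27.48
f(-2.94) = 50.33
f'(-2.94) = -44.04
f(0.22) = -8.95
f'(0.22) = 6.52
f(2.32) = 40.02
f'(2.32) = 40.12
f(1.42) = 10.39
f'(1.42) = 25.72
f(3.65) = 107.53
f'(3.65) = 61.40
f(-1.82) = 11.04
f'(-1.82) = -26.12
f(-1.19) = -2.24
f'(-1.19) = -16.04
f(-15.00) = 1745.00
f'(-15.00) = -237.00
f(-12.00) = 1106.00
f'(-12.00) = -189.00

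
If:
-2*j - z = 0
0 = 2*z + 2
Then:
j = 1/2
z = -1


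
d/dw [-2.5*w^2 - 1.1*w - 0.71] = -5.0*w - 1.1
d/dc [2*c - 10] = 2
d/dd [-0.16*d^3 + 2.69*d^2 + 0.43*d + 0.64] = -0.48*d^2 + 5.38*d + 0.43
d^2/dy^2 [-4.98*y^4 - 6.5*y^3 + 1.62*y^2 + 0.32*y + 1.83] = -59.76*y^2 - 39.0*y + 3.24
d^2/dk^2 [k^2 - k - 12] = 2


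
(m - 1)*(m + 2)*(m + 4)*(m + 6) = m^4 + 11*m^3 + 32*m^2 + 4*m - 48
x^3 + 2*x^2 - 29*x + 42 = (x - 3)*(x - 2)*(x + 7)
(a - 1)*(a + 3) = a^2 + 2*a - 3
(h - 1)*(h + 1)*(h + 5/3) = h^3 + 5*h^2/3 - h - 5/3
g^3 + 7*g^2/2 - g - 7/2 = (g - 1)*(g + 1)*(g + 7/2)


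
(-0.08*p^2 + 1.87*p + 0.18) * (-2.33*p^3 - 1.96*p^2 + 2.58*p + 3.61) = 0.1864*p^5 - 4.2003*p^4 - 4.291*p^3 + 4.183*p^2 + 7.2151*p + 0.6498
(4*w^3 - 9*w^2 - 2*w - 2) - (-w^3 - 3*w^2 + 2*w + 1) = 5*w^3 - 6*w^2 - 4*w - 3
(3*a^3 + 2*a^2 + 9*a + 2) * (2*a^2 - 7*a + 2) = 6*a^5 - 17*a^4 + 10*a^3 - 55*a^2 + 4*a + 4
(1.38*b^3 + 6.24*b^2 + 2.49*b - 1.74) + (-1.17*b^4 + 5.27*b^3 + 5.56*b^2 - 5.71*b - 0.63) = -1.17*b^4 + 6.65*b^3 + 11.8*b^2 - 3.22*b - 2.37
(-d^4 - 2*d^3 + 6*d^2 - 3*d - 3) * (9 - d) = d^5 - 7*d^4 - 24*d^3 + 57*d^2 - 24*d - 27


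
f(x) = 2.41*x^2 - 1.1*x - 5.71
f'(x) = 4.82*x - 1.1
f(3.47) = 19.49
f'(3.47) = 15.63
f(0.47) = -5.69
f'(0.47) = 1.17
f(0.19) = -5.83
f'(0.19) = -0.18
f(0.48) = -5.68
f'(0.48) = 1.21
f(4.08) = 29.92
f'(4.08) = 18.57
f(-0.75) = -3.53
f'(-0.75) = -4.72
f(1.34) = -2.86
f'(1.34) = 5.36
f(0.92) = -4.68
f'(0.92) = 3.33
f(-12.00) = 354.53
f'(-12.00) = -58.94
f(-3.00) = 19.28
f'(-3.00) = -15.56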